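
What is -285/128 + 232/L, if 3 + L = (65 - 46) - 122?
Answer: -29953/6784 ≈ -4.4152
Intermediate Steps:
L = -106 (L = -3 + ((65 - 46) - 122) = -3 + (19 - 122) = -3 - 103 = -106)
-285/128 + 232/L = -285/128 + 232/(-106) = -285*1/128 + 232*(-1/106) = -285/128 - 116/53 = -29953/6784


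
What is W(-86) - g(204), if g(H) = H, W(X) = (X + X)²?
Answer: 29380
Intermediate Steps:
W(X) = 4*X² (W(X) = (2*X)² = 4*X²)
W(-86) - g(204) = 4*(-86)² - 1*204 = 4*7396 - 204 = 29584 - 204 = 29380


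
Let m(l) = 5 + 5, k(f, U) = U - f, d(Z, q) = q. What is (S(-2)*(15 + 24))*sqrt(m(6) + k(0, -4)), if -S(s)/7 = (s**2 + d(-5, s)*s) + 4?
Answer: -3276*sqrt(6) ≈ -8024.5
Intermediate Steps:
m(l) = 10
S(s) = -28 - 14*s**2 (S(s) = -7*((s**2 + s*s) + 4) = -7*((s**2 + s**2) + 4) = -7*(2*s**2 + 4) = -7*(4 + 2*s**2) = -28 - 14*s**2)
(S(-2)*(15 + 24))*sqrt(m(6) + k(0, -4)) = ((-28 - 14*(-2)**2)*(15 + 24))*sqrt(10 + (-4 - 1*0)) = ((-28 - 14*4)*39)*sqrt(10 + (-4 + 0)) = ((-28 - 56)*39)*sqrt(10 - 4) = (-84*39)*sqrt(6) = -3276*sqrt(6)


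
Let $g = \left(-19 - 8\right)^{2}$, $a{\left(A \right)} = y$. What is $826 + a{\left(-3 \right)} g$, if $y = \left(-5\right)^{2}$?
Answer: $19051$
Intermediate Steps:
$y = 25$
$a{\left(A \right)} = 25$
$g = 729$ ($g = \left(-27\right)^{2} = 729$)
$826 + a{\left(-3 \right)} g = 826 + 25 \cdot 729 = 826 + 18225 = 19051$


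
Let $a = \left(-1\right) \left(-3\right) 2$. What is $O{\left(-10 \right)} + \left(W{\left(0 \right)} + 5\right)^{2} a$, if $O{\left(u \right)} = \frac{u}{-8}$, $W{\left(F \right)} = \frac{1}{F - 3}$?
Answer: $\frac{1583}{12} \approx 131.92$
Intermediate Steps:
$W{\left(F \right)} = \frac{1}{-3 + F}$
$O{\left(u \right)} = - \frac{u}{8}$ ($O{\left(u \right)} = u \left(- \frac{1}{8}\right) = - \frac{u}{8}$)
$a = 6$ ($a = 3 \cdot 2 = 6$)
$O{\left(-10 \right)} + \left(W{\left(0 \right)} + 5\right)^{2} a = \left(- \frac{1}{8}\right) \left(-10\right) + \left(\frac{1}{-3 + 0} + 5\right)^{2} \cdot 6 = \frac{5}{4} + \left(\frac{1}{-3} + 5\right)^{2} \cdot 6 = \frac{5}{4} + \left(- \frac{1}{3} + 5\right)^{2} \cdot 6 = \frac{5}{4} + \left(\frac{14}{3}\right)^{2} \cdot 6 = \frac{5}{4} + \frac{196}{9} \cdot 6 = \frac{5}{4} + \frac{392}{3} = \frac{1583}{12}$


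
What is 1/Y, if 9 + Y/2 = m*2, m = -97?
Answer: -1/406 ≈ -0.0024631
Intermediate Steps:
Y = -406 (Y = -18 + 2*(-97*2) = -18 + 2*(-194) = -18 - 388 = -406)
1/Y = 1/(-406) = -1/406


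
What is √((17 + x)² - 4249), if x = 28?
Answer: 4*I*√139 ≈ 47.159*I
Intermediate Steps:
√((17 + x)² - 4249) = √((17 + 28)² - 4249) = √(45² - 4249) = √(2025 - 4249) = √(-2224) = 4*I*√139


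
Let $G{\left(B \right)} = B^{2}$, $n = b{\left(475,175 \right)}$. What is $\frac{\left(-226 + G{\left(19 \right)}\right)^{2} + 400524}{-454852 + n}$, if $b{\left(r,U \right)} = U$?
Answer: $- \frac{139583}{151559} \approx -0.92098$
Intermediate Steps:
$n = 175$
$\frac{\left(-226 + G{\left(19 \right)}\right)^{2} + 400524}{-454852 + n} = \frac{\left(-226 + 19^{2}\right)^{2} + 400524}{-454852 + 175} = \frac{\left(-226 + 361\right)^{2} + 400524}{-454677} = \left(135^{2} + 400524\right) \left(- \frac{1}{454677}\right) = \left(18225 + 400524\right) \left(- \frac{1}{454677}\right) = 418749 \left(- \frac{1}{454677}\right) = - \frac{139583}{151559}$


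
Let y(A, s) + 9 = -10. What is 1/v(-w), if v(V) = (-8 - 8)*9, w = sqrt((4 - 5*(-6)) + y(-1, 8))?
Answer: -1/144 ≈ -0.0069444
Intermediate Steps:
y(A, s) = -19 (y(A, s) = -9 - 10 = -19)
w = sqrt(15) (w = sqrt((4 - 5*(-6)) - 19) = sqrt((4 + 30) - 19) = sqrt(34 - 19) = sqrt(15) ≈ 3.8730)
v(V) = -144 (v(V) = -16*9 = -144)
1/v(-w) = 1/(-144) = -1/144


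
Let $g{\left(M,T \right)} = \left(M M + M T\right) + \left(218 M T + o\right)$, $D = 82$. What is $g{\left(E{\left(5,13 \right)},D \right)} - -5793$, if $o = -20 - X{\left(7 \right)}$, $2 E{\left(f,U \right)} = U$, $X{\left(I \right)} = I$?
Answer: $\frac{490141}{4} \approx 1.2254 \cdot 10^{5}$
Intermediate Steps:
$E{\left(f,U \right)} = \frac{U}{2}$
$o = -27$ ($o = -20 - 7 = -27$)
$g{\left(M,T \right)} = -27 + M^{2} + 219 M T$ ($g{\left(M,T \right)} = \left(M M + M T\right) + \left(218 M T - 27\right) = \left(M^{2} + M T\right) + \left(218 M T - 27\right) = \left(M^{2} + M T\right) + \left(-27 + 218 M T\right) = -27 + M^{2} + 219 M T$)
$g{\left(E{\left(5,13 \right)},D \right)} - -5793 = \left(-27 + \left(\frac{1}{2} \cdot 13\right)^{2} + 219 \cdot \frac{1}{2} \cdot 13 \cdot 82\right) - -5793 = \left(-27 + \left(\frac{13}{2}\right)^{2} + 219 \cdot \frac{13}{2} \cdot 82\right) + 5793 = \left(-27 + \frac{169}{4} + 116727\right) + 5793 = \frac{466969}{4} + 5793 = \frac{490141}{4}$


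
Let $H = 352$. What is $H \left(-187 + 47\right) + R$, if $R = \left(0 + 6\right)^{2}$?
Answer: $-49244$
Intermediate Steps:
$R = 36$ ($R = 6^{2} = 36$)
$H \left(-187 + 47\right) + R = 352 \left(-187 + 47\right) + 36 = 352 \left(-140\right) + 36 = -49280 + 36 = -49244$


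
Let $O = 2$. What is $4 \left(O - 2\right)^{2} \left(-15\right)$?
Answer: $0$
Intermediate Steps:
$4 \left(O - 2\right)^{2} \left(-15\right) = 4 \left(2 - 2\right)^{2} \left(-15\right) = 4 \cdot 0^{2} \left(-15\right) = 4 \cdot 0 \left(-15\right) = 0 \left(-15\right) = 0$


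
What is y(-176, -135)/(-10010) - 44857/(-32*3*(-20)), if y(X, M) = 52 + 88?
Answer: -6418391/274560 ≈ -23.377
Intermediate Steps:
y(X, M) = 140
y(-176, -135)/(-10010) - 44857/(-32*3*(-20)) = 140/(-10010) - 44857/(-32*3*(-20)) = 140*(-1/10010) - 44857/((-96*(-20))) = -2/143 - 44857/1920 = -6418391/274560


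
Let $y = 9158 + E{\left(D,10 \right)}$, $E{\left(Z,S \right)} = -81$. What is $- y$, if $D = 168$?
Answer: $-9077$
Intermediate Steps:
$y = 9077$ ($y = 9158 - 81 = 9077$)
$- y = \left(-1\right) 9077 = -9077$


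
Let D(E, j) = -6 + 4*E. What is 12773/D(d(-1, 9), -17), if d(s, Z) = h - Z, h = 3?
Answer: -12773/30 ≈ -425.77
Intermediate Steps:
d(s, Z) = 3 - Z
12773/D(d(-1, 9), -17) = 12773/(-6 + 4*(3 - 1*9)) = 12773/(-6 + 4*(3 - 9)) = 12773/(-6 + 4*(-6)) = 12773/(-6 - 24) = 12773/(-30) = 12773*(-1/30) = -12773/30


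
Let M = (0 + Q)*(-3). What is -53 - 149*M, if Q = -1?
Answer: -500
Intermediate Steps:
M = 3 (M = (0 - 1)*(-3) = -1*(-3) = 3)
-53 - 149*M = -53 - 149*3 = -53 - 447 = -500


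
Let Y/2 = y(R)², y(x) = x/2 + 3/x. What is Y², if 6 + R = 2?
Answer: 14641/64 ≈ 228.77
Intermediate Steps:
R = -4 (R = -6 + 2 = -4)
y(x) = x/2 + 3/x (y(x) = x*(½) + 3/x = x/2 + 3/x)
Y = 121/8 (Y = 2*((½)*(-4) + 3/(-4))² = 2*(-2 + 3*(-¼))² = 2*(-2 - ¾)² = 2*(-11/4)² = 2*(121/16) = 121/8 ≈ 15.125)
Y² = (121/8)² = 14641/64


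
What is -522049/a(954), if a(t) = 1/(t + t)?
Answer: -996069492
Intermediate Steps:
a(t) = 1/(2*t)
-522049/a(954) = -522049/((½)/954) = -522049/((½)*(1/954)) = -522049/1/1908 = -522049*1908 = -996069492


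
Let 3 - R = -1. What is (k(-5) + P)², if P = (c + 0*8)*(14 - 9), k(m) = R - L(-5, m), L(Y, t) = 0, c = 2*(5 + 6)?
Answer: 12996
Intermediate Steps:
R = 4 (R = 3 - 1*(-1) = 3 + 1 = 4)
c = 22 (c = 2*11 = 22)
k(m) = 4 (k(m) = 4 - 1*0 = 4 + 0 = 4)
P = 110 (P = (22 + 0*8)*(14 - 9) = (22 + 0)*5 = 22*5 = 110)
(k(-5) + P)² = (4 + 110)² = 114² = 12996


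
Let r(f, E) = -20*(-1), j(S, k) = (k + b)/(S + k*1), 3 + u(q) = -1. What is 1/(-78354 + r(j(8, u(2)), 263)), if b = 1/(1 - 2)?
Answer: -1/78334 ≈ -1.2766e-5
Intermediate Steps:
b = -1 (b = 1/(-1) = -1)
u(q) = -4 (u(q) = -3 - 1 = -4)
j(S, k) = (-1 + k)/(S + k) (j(S, k) = (k - 1)/(S + k*1) = (-1 + k)/(S + k))
r(f, E) = 20
1/(-78354 + r(j(8, u(2)), 263)) = 1/(-78354 + 20) = 1/(-78334) = -1/78334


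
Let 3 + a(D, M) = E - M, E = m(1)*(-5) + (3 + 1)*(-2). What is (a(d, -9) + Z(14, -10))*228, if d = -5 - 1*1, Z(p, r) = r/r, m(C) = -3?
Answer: 3192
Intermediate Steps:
Z(p, r) = 1
d = -6 (d = -5 - 1 = -6)
E = 7 (E = -3*(-5) + (3 + 1)*(-2) = 15 + 4*(-2) = 15 - 8 = 7)
a(D, M) = 4 - M (a(D, M) = -3 + (7 - M) = 4 - M)
(a(d, -9) + Z(14, -10))*228 = ((4 - 1*(-9)) + 1)*228 = ((4 + 9) + 1)*228 = (13 + 1)*228 = 14*228 = 3192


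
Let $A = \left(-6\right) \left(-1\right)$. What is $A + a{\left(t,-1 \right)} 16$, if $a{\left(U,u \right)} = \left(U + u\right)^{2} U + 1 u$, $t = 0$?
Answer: $-10$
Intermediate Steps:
$A = 6$
$a{\left(U,u \right)} = u + U \left(U + u\right)^{2}$ ($a{\left(U,u \right)} = U \left(U + u\right)^{2} + u = u + U \left(U + u\right)^{2}$)
$A + a{\left(t,-1 \right)} 16 = 6 + \left(-1 + 0 \left(0 - 1\right)^{2}\right) 16 = 6 + \left(-1 + 0 \left(-1\right)^{2}\right) 16 = 6 + \left(-1 + 0 \cdot 1\right) 16 = 6 + \left(-1 + 0\right) 16 = 6 - 16 = -10$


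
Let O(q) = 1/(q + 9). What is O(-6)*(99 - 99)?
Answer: 0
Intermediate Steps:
O(q) = 1/(9 + q)
O(-6)*(99 - 99) = (99 - 99)/(9 - 6) = 0/3 = (1/3)*0 = 0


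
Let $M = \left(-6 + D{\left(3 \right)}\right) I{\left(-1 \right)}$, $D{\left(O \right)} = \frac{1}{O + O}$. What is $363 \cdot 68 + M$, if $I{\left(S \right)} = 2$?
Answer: $\frac{74017}{3} \approx 24672.0$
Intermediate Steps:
$D{\left(O \right)} = \frac{1}{2 O}$
$M = - \frac{35}{3}$ ($M = \left(-6 + \frac{1}{2 \cdot 3}\right) 2 = \left(-6 + \frac{1}{2} \cdot \frac{1}{3}\right) 2 = \left(-6 + \frac{1}{6}\right) 2 = \left(- \frac{35}{6}\right) 2 = - \frac{35}{3} \approx -11.667$)
$363 \cdot 68 + M = 363 \cdot 68 - \frac{35}{3} = 24684 - \frac{35}{3} = \frac{74017}{3}$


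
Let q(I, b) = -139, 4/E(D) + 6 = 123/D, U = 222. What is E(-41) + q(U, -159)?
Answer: -1255/9 ≈ -139.44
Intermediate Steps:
E(D) = 4/(-6 + 123/D)
E(-41) + q(U, -159) = -4*(-41)/(-123 + 6*(-41)) - 139 = -4*(-41)/(-123 - 246) - 139 = -4*(-41)/(-369) - 139 = -4*(-41)*(-1/369) - 139 = -4/9 - 139 = -1255/9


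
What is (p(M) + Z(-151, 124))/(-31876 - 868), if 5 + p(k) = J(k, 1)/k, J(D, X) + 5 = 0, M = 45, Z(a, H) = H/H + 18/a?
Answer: 5749/44499096 ≈ 0.00012919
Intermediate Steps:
Z(a, H) = 1 + 18/a
J(D, X) = -5 (J(D, X) = -5 + 0 = -5)
p(k) = -5 - 5/k
(p(M) + Z(-151, 124))/(-31876 - 868) = ((-5 - 5/45) + (18 - 151)/(-151))/(-31876 - 868) = ((-5 - 5*1/45) - 1/151*(-133))/(-32744) = ((-5 - ⅑) + 133/151)*(-1/32744) = (-46/9 + 133/151)*(-1/32744) = -5749/1359*(-1/32744) = 5749/44499096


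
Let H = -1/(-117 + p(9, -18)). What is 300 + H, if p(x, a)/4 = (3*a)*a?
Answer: 1131299/3771 ≈ 300.00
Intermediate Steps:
p(x, a) = 12*a**2 (p(x, a) = 4*((3*a)*a) = 4*(3*a**2) = 12*a**2)
H = -1/3771 (H = -1/(-117 + 12*(-18)**2) = -1/(-117 + 12*324) = -1/(-117 + 3888) = -1/3771 ≈ -0.00026518)
300 + H = 300 - 1/3771 = 1131299/3771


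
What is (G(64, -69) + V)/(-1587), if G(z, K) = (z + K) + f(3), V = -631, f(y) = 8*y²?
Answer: 188/529 ≈ 0.35539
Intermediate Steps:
G(z, K) = 72 + K + z (G(z, K) = (z + K) + 8*3² = (K + z) + 8*9 = (K + z) + 72 = 72 + K + z)
(G(64, -69) + V)/(-1587) = ((72 - 69 + 64) - 631)/(-1587) = (67 - 631)*(-1/1587) = -564*(-1/1587) = 188/529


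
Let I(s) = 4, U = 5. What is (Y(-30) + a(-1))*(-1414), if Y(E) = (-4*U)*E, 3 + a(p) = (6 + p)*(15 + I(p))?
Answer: -978488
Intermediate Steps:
a(p) = 111 + 19*p (a(p) = -3 + (6 + p)*(15 + 4) = -3 + (6 + p)*19 = -3 + (114 + 19*p) = 111 + 19*p)
Y(E) = -20*E (Y(E) = (-4*5)*E = -20*E)
(Y(-30) + a(-1))*(-1414) = (-20*(-30) + (111 + 19*(-1)))*(-1414) = (600 + (111 - 19))*(-1414) = (600 + 92)*(-1414) = 692*(-1414) = -978488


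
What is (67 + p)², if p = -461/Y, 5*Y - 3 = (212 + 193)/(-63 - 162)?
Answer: 123721129/36 ≈ 3.4367e+6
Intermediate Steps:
Y = 6/25 (Y = ⅗ + ((212 + 193)/(-63 - 162))/5 = ⅗ + (405/(-225))/5 = ⅗ + (405*(-1/225))/5 = ⅗ + (⅕)*(-9/5) = ⅗ - 9/25 = 6/25 ≈ 0.24000)
p = -11525/6 (p = -461/6/25 = -461*25/6 = -11525/6 ≈ -1920.8)
(67 + p)² = (67 - 11525/6)² = (-11123/6)² = 123721129/36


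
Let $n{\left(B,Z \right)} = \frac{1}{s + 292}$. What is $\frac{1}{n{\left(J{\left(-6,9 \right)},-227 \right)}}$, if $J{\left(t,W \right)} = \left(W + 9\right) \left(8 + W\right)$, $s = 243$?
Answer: $535$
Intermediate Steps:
$J{\left(t,W \right)} = \left(8 + W\right) \left(9 + W\right)$ ($J{\left(t,W \right)} = \left(9 + W\right) \left(8 + W\right) = \left(8 + W\right) \left(9 + W\right)$)
$n{\left(B,Z \right)} = \frac{1}{535}$ ($n{\left(B,Z \right)} = \frac{1}{243 + 292} = \frac{1}{535}$)
$\frac{1}{n{\left(J{\left(-6,9 \right)},-227 \right)}} = \frac{1}{\frac{1}{535}} = 535$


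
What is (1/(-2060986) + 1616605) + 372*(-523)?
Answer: 2930823080313/2060986 ≈ 1.4220e+6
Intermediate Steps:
(1/(-2060986) + 1616605) + 372*(-523) = (-1/2060986 + 1616605) - 194556 = 3331800272529/2060986 - 194556 = 2930823080313/2060986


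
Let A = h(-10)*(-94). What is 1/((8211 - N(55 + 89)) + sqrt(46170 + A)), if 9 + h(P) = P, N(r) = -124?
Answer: 8335/69424269 - 2*sqrt(11989)/69424269 ≈ 0.00011690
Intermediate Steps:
h(P) = -9 + P
A = 1786 (A = (-9 - 10)*(-94) = -19*(-94) = 1786)
1/((8211 - N(55 + 89)) + sqrt(46170 + A)) = 1/((8211 - 1*(-124)) + sqrt(46170 + 1786)) = 1/((8211 + 124) + sqrt(47956)) = 1/(8335 + 2*sqrt(11989))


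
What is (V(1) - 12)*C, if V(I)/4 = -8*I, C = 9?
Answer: -396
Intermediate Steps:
V(I) = -32*I (V(I) = 4*(-8*I) = -32*I)
(V(1) - 12)*C = (-32*1 - 12)*9 = (-32 - 12)*9 = -44*9 = -396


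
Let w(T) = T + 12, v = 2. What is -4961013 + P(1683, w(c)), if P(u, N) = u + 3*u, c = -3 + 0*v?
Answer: -4954281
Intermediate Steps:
c = -3 (c = -3 + 0*2 = -3 + 0 = -3)
w(T) = 12 + T
P(u, N) = 4*u
-4961013 + P(1683, w(c)) = -4961013 + 4*1683 = -4961013 + 6732 = -4954281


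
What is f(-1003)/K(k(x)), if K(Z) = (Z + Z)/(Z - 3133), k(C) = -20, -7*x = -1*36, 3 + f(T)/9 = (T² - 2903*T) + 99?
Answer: 55587903939/20 ≈ 2.7794e+9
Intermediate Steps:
f(T) = 864 - 26127*T + 9*T² (f(T) = -27 + 9*((T² - 2903*T) + 99) = -27 + 9*(99 + T² - 2903*T) = -27 + (891 - 26127*T + 9*T²) = 864 - 26127*T + 9*T²)
x = 36/7 (x = -(-1)*36/7 = -⅐*(-36) = 36/7 ≈ 5.1429)
K(Z) = 2*Z/(-3133 + Z) (K(Z) = (2*Z)/(-3133 + Z) = 2*Z/(-3133 + Z))
f(-1003)/K(k(x)) = (864 - 26127*(-1003) + 9*(-1003)²)/((2*(-20)/(-3133 - 20))) = (864 + 26205381 + 9*1006009)/((2*(-20)/(-3153))) = (864 + 26205381 + 9054081)/((2*(-20)*(-1/3153))) = 35260326/(40/3153) = 35260326*(3153/40) = 55587903939/20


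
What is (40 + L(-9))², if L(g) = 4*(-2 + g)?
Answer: 16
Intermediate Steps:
L(g) = -8 + 4*g
(40 + L(-9))² = (40 + (-8 + 4*(-9)))² = (40 + (-8 - 36))² = (40 - 44)² = (-4)² = 16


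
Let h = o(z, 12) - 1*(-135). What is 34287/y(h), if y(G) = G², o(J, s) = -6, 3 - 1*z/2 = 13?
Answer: 11429/5547 ≈ 2.0604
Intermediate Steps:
z = -20 (z = 6 - 2*13 = 6 - 26 = -20)
h = 129 (h = -6 - 1*(-135) = -6 + 135 = 129)
34287/y(h) = 34287/(129²) = 34287/16641 = 34287*(1/16641) = 11429/5547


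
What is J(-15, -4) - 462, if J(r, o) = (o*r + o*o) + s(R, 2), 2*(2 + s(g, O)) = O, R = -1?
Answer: -387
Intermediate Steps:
s(g, O) = -2 + O/2
J(r, o) = -1 + o² + o*r (J(r, o) = (o*r + o*o) + (-2 + (½)*2) = (o*r + o²) + (-2 + 1) = (o² + o*r) - 1 = -1 + o² + o*r)
J(-15, -4) - 462 = (-1 + (-4)² - 4*(-15)) - 462 = (-1 + 16 + 60) - 462 = 75 - 462 = -387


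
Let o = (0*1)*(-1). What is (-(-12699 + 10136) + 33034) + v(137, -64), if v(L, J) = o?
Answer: 35597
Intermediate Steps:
o = 0 (o = 0*(-1) = 0)
v(L, J) = 0
(-(-12699 + 10136) + 33034) + v(137, -64) = (-(-12699 + 10136) + 33034) + 0 = (-1*(-2563) + 33034) + 0 = (2563 + 33034) + 0 = 35597 + 0 = 35597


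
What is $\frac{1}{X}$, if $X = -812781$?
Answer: $- \frac{1}{812781} \approx -1.2303 \cdot 10^{-6}$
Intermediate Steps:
$\frac{1}{X} = \frac{1}{-812781} = - \frac{1}{812781}$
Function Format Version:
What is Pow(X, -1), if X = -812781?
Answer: Rational(-1, 812781) ≈ -1.2303e-6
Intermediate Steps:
Pow(X, -1) = Pow(-812781, -1) = Rational(-1, 812781)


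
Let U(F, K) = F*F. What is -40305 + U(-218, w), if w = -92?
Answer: 7219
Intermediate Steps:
U(F, K) = F²
-40305 + U(-218, w) = -40305 + (-218)² = -40305 + 47524 = 7219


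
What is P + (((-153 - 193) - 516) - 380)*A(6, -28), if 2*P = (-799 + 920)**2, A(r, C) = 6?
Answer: -263/2 ≈ -131.50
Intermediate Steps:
P = 14641/2 (P = (-799 + 920)**2/2 = (1/2)*121**2 = (1/2)*14641 = 14641/2 ≈ 7320.5)
P + (((-153 - 193) - 516) - 380)*A(6, -28) = 14641/2 + (((-153 - 193) - 516) - 380)*6 = 14641/2 + ((-346 - 516) - 380)*6 = 14641/2 + (-862 - 380)*6 = 14641/2 - 1242*6 = 14641/2 - 7452 = -263/2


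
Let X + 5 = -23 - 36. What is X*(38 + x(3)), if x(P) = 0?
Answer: -2432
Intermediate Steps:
X = -64 (X = -5 + (-23 - 36) = -5 - 59 = -64)
X*(38 + x(3)) = -64*(38 + 0) = -64*38 = -2432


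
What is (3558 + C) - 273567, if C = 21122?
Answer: -248887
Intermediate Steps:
(3558 + C) - 273567 = (3558 + 21122) - 273567 = 24680 - 273567 = -248887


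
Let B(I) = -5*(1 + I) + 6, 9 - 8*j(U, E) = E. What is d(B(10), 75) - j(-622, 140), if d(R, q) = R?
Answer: -261/8 ≈ -32.625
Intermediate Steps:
j(U, E) = 9/8 - E/8
B(I) = 1 - 5*I (B(I) = (-5 - 5*I) + 6 = 1 - 5*I)
d(B(10), 75) - j(-622, 140) = (1 - 5*10) - (9/8 - 1/8*140) = (1 - 50) - (9/8 - 35/2) = -49 - 1*(-131/8) = -49 + 131/8 = -261/8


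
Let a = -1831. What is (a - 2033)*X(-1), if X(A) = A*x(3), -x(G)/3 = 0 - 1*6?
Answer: 69552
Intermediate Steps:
x(G) = 18 (x(G) = -3*(0 - 1*6) = -3*(0 - 6) = -3*(-6) = 18)
X(A) = 18*A (X(A) = A*18 = 18*A)
(a - 2033)*X(-1) = (-1831 - 2033)*(18*(-1)) = -3864*(-18) = 69552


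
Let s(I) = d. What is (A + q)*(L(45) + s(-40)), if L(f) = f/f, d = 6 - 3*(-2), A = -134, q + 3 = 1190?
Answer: 13689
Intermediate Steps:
q = 1187 (q = -3 + 1190 = 1187)
d = 12 (d = 6 + 6 = 12)
s(I) = 12
L(f) = 1
(A + q)*(L(45) + s(-40)) = (-134 + 1187)*(1 + 12) = 1053*13 = 13689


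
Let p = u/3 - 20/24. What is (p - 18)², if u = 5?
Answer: 10609/36 ≈ 294.69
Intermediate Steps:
p = ⅚ (p = 5/3 - 20/24 = 5*(⅓) - 20*1/24 = 5/3 - ⅚ = ⅚ ≈ 0.83333)
(p - 18)² = (⅚ - 18)² = (-103/6)² = 10609/36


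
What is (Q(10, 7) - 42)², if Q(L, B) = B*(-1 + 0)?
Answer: 2401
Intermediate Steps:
Q(L, B) = -B (Q(L, B) = B*(-1) = -B)
(Q(10, 7) - 42)² = (-1*7 - 42)² = (-7 - 42)² = (-49)² = 2401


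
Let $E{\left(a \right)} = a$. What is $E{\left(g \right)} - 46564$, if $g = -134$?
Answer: $-46698$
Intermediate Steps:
$E{\left(g \right)} - 46564 = -134 - 46564 = -46698$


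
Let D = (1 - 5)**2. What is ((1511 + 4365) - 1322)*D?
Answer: 72864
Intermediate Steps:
D = 16 (D = (-4)**2 = 16)
((1511 + 4365) - 1322)*D = ((1511 + 4365) - 1322)*16 = (5876 - 1322)*16 = 4554*16 = 72864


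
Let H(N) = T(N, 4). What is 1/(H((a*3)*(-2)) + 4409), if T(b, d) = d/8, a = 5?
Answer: 2/8819 ≈ 0.00022678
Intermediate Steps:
T(b, d) = d/8 (T(b, d) = d*(⅛) = d/8)
H(N) = ½ (H(N) = (⅛)*4 = ½)
1/(H((a*3)*(-2)) + 4409) = 1/(½ + 4409) = 1/(8819/2) = 2/8819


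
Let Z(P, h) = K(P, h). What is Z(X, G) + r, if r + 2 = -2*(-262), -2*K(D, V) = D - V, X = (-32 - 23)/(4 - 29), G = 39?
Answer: 2702/5 ≈ 540.40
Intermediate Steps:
X = 11/5 (X = -55/(-25) = -55*(-1/25) = 11/5 ≈ 2.2000)
K(D, V) = V/2 - D/2 (K(D, V) = -(D - V)/2 = V/2 - D/2)
Z(P, h) = h/2 - P/2
r = 522 (r = -2 - 2*(-262) = -2 + 524 = 522)
Z(X, G) + r = ((1/2)*39 - 1/2*11/5) + 522 = (39/2 - 11/10) + 522 = 92/5 + 522 = 2702/5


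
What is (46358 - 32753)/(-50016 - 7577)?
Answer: -13605/57593 ≈ -0.23623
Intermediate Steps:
(46358 - 32753)/(-50016 - 7577) = 13605/(-57593) = 13605*(-1/57593) = -13605/57593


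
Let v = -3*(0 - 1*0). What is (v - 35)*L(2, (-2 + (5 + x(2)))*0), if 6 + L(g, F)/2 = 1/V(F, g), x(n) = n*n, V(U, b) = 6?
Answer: 1225/3 ≈ 408.33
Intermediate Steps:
x(n) = n²
L(g, F) = -35/3 (L(g, F) = -12 + 2/6 = -12 + 2*(⅙) = -12 + ⅓ = -35/3)
v = 0 (v = -3*(0 + 0) = -3*0 = 0)
(v - 35)*L(2, (-2 + (5 + x(2)))*0) = (0 - 35)*(-35/3) = -35*(-35/3) = 1225/3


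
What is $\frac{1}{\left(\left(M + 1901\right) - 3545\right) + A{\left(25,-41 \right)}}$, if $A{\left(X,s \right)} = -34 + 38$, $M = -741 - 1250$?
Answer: $- \frac{1}{3631} \approx -0.00027541$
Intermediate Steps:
$M = -1991$ ($M = -741 - 1250 = -1991$)
$A{\left(X,s \right)} = 4$
$\frac{1}{\left(\left(M + 1901\right) - 3545\right) + A{\left(25,-41 \right)}} = \frac{1}{\left(\left(-1991 + 1901\right) - 3545\right) + 4} = \frac{1}{\left(-90 - 3545\right) + 4} = \frac{1}{-3635 + 4} = \frac{1}{-3631} = - \frac{1}{3631}$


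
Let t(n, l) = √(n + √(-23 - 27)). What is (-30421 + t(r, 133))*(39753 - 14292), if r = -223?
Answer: -774549081 + 25461*√(-223 + 5*I*√2) ≈ -7.7454e+8 + 3.8026e+5*I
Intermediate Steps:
t(n, l) = √(n + 5*I*√2) (t(n, l) = √(n + √(-50)) = √(n + 5*I*√2))
(-30421 + t(r, 133))*(39753 - 14292) = (-30421 + √(-223 + 5*I*√2))*(39753 - 14292) = (-30421 + √(-223 + 5*I*√2))*25461 = -774549081 + 25461*√(-223 + 5*I*√2)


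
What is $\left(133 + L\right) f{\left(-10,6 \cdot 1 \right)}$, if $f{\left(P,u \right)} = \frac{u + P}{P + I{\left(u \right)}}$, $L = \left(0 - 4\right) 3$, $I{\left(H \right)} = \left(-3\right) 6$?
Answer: $\frac{121}{7} \approx 17.286$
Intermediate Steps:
$I{\left(H \right)} = -18$
$L = -12$ ($L = \left(0 - 4\right) 3 = \left(-4\right) 3 = -12$)
$f{\left(P,u \right)} = \frac{P + u}{-18 + P}$ ($f{\left(P,u \right)} = \frac{u + P}{P - 18} = \frac{P + u}{-18 + P}$)
$\left(133 + L\right) f{\left(-10,6 \cdot 1 \right)} = \left(133 - 12\right) \frac{-10 + 6 \cdot 1}{-18 - 10} = 121 \frac{-10 + 6}{-28} = 121 \left(\left(- \frac{1}{28}\right) \left(-4\right)\right) = 121 \cdot \frac{1}{7} = \frac{121}{7}$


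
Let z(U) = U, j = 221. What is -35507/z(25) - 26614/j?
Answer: -8512397/5525 ≈ -1540.7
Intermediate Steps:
-35507/z(25) - 26614/j = -35507/25 - 26614/221 = -8512397/5525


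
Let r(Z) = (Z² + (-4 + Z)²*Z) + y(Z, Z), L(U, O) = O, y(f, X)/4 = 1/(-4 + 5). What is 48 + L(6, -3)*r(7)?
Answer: -300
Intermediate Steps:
y(f, X) = 4 (y(f, X) = 4/(-4 + 5) = 4/1 = 4*1 = 4)
r(Z) = 4 + Z² + Z*(-4 + Z)² (r(Z) = (Z² + (-4 + Z)²*Z) + 4 = (Z² + Z*(-4 + Z)²) + 4 = 4 + Z² + Z*(-4 + Z)²)
48 + L(6, -3)*r(7) = 48 - 3*(4 + 7² + 7*(-4 + 7)²) = 48 - 3*(4 + 49 + 7*3²) = 48 - 3*(4 + 49 + 7*9) = 48 - 3*(4 + 49 + 63) = 48 - 3*116 = 48 - 348 = -300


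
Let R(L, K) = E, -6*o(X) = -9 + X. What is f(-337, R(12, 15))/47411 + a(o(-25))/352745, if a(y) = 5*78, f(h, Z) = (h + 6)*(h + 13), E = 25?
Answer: 7569655014/3344798639 ≈ 2.2631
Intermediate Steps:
o(X) = 3/2 - X/6 (o(X) = -(-9 + X)/6 = 3/2 - X/6)
R(L, K) = 25
f(h, Z) = (6 + h)*(13 + h)
a(y) = 390
f(-337, R(12, 15))/47411 + a(o(-25))/352745 = (78 + (-337)**2 + 19*(-337))/47411 + 390/352745 = (78 + 113569 - 6403)*(1/47411) + 390*(1/352745) = 107244*(1/47411) + 78/70549 = 107244/47411 + 78/70549 = 7569655014/3344798639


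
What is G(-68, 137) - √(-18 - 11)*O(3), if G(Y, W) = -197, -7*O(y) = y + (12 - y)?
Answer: -197 + 12*I*√29/7 ≈ -197.0 + 9.2317*I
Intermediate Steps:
O(y) = -12/7 (O(y) = -(y + (12 - y))/7 = -⅐*12 = -12/7)
G(-68, 137) - √(-18 - 11)*O(3) = -197 - √(-18 - 11)*(-12)/7 = -197 - √(-29)*(-12)/7 = -197 - I*√29*(-12)/7 = -197 - (-12)*I*√29/7 = -197 + 12*I*√29/7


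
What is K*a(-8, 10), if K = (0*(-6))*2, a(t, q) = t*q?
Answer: 0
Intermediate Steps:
a(t, q) = q*t
K = 0 (K = 0*2 = 0)
K*a(-8, 10) = 0*(10*(-8)) = 0*(-80) = 0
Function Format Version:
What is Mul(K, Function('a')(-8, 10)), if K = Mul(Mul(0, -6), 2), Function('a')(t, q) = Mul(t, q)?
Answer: 0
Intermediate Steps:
Function('a')(t, q) = Mul(q, t)
K = 0 (K = Mul(0, 2) = 0)
Mul(K, Function('a')(-8, 10)) = Mul(0, Mul(10, -8)) = Mul(0, -80) = 0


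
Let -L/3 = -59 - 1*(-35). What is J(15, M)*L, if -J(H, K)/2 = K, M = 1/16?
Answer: -9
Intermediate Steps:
M = 1/16 ≈ 0.062500
J(H, K) = -2*K
L = 72 (L = -3*(-59 - 1*(-35)) = -3*(-59 + 35) = -3*(-24) = 72)
J(15, M)*L = -2*1/16*72 = -⅛*72 = -9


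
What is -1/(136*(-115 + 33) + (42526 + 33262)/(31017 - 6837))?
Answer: 6045/67394893 ≈ 8.9695e-5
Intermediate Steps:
-1/(136*(-115 + 33) + (42526 + 33262)/(31017 - 6837)) = -1/(136*(-82) + 75788/24180) = -1/(-11152 + 75788*(1/24180)) = -1/(-11152 + 18947/6045) = -1/(-67394893/6045) = -1*(-6045/67394893) = 6045/67394893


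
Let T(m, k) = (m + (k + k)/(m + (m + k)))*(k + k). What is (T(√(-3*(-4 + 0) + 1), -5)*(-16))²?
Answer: 80307200/729 - 17920000*√13/729 ≈ 21530.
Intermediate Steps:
T(m, k) = 2*k*(m + 2*k/(k + 2*m)) (T(m, k) = (m + (2*k)/(m + (k + m)))*(2*k) = (m + (2*k)/(k + 2*m))*(2*k) = (m + 2*k/(k + 2*m))*(2*k) = 2*k*(m + 2*k/(k + 2*m)))
(T(√(-3*(-4 + 0) + 1), -5)*(-16))² = ((2*(-5)*(2*(-5) + 2*(√(-3*(-4 + 0) + 1))² - 5*√(-3*(-4 + 0) + 1))/(-5 + 2*√(-3*(-4 + 0) + 1)))*(-16))² = ((2*(-5)*(-10 + 2*(√(-3*(-4) + 1))² - 5*√(-3*(-4) + 1))/(-5 + 2*√(-3*(-4) + 1)))*(-16))² = ((2*(-5)*(-10 + 2*(√(12 + 1))² - 5*√(12 + 1))/(-5 + 2*√(12 + 1)))*(-16))² = ((2*(-5)*(-10 + 2*(√13)² - 5*√13)/(-5 + 2*√13))*(-16))² = ((2*(-5)*(-10 + 2*13 - 5*√13)/(-5 + 2*√13))*(-16))² = ((2*(-5)*(-10 + 26 - 5*√13)/(-5 + 2*√13))*(-16))² = ((2*(-5)*(16 - 5*√13)/(-5 + 2*√13))*(-16))² = (-10*(16 - 5*√13)/(-5 + 2*√13)*(-16))² = (160*(16 - 5*√13)/(-5 + 2*√13))² = 25600*(16 - 5*√13)²/(-5 + 2*√13)²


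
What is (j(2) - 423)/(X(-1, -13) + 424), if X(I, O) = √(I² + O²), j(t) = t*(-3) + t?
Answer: -12932/12829 + 61*√170/25658 ≈ -0.97703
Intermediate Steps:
j(t) = -2*t (j(t) = -3*t + t = -2*t)
(j(2) - 423)/(X(-1, -13) + 424) = (-2*2 - 423)/(√((-1)² + (-13)²) + 424) = (-4 - 423)/(√(1 + 169) + 424) = -427/(√170 + 424) = -427/(424 + √170)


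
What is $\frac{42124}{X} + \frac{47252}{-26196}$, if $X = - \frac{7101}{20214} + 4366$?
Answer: $\frac{503774807885}{64214562603} \approx 7.8452$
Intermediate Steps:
$X = \frac{9805247}{2246}$ ($X = \left(-7101\right) \frac{1}{20214} + 4366 = - \frac{789}{2246} + 4366 = \frac{9805247}{2246} \approx 4365.6$)
$\frac{42124}{X} + \frac{47252}{-26196} = \frac{42124}{\frac{9805247}{2246}} + \frac{47252}{-26196} = 42124 \cdot \frac{2246}{9805247} + 47252 \left(- \frac{1}{26196}\right) = \frac{94610504}{9805247} - \frac{11813}{6549} = \frac{503774807885}{64214562603}$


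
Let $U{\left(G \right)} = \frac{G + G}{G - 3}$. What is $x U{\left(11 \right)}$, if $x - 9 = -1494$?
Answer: $- \frac{16335}{4} \approx -4083.8$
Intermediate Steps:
$U{\left(G \right)} = \frac{2 G}{-3 + G}$
$x = -1485$ ($x = 9 - 1494 = -1485$)
$x U{\left(11 \right)} = - 1485 \cdot 2 \cdot 11 \frac{1}{-3 + 11} = - 1485 \cdot 2 \cdot 11 \cdot \frac{1}{8} = \left(-1485\right) \frac{11}{4} = - \frac{16335}{4}$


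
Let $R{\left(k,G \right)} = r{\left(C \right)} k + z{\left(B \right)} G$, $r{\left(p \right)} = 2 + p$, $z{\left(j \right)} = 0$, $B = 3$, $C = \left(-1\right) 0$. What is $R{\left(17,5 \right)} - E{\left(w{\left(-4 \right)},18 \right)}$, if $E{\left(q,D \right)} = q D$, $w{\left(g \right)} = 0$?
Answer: $34$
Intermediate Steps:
$C = 0$
$E{\left(q,D \right)} = D q$
$R{\left(k,G \right)} = 2 k$ ($R{\left(k,G \right)} = \left(2 + 0\right) k + 0 G = 2 k + 0 = 2 k$)
$R{\left(17,5 \right)} - E{\left(w{\left(-4 \right)},18 \right)} = 2 \cdot 17 - 18 \cdot 0 = 34 - 0 = 34 + 0 = 34$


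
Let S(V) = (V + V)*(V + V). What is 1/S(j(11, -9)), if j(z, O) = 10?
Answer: 1/400 ≈ 0.0025000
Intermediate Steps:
S(V) = 4*V² (S(V) = (2*V)*(2*V) = 4*V²)
1/S(j(11, -9)) = 1/(4*10²) = 1/(4*100) = 1/400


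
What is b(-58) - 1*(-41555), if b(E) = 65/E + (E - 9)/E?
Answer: 1205096/29 ≈ 41555.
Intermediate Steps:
b(E) = 65/E + (-9 + E)/E
b(-58) - 1*(-41555) = (56 - 58)/(-58) - 1*(-41555) = -1/58*(-2) + 41555 = 1/29 + 41555 = 1205096/29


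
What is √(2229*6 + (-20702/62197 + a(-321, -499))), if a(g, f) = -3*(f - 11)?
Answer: √34297645282/1517 ≈ 122.08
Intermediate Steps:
a(g, f) = 33 - 3*f (a(g, f) = -3*(-11 + f) = 33 - 3*f)
√(2229*6 + (-20702/62197 + a(-321, -499))) = √(2229*6 + (-20702/62197 + (33 - 3*(-499)))) = √(13374 + (-20702*1/62197 + (33 + 1497))) = √(13374 + (-20702/62197 + 1530)) = √(13374 + 95140708/62197) = √(926963386/62197) = √34297645282/1517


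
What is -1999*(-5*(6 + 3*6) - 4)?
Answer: 247876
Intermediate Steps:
-1999*(-5*(6 + 3*6) - 4) = -1999*(-5*(6 + 18) - 4) = -1999*(-5*24 - 4) = -1999*(-120 - 4) = -1999*(-124) = 247876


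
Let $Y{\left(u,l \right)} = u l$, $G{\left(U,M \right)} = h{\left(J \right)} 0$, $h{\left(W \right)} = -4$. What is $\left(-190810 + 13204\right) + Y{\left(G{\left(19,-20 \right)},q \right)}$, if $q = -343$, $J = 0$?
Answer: $-177606$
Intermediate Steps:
$G{\left(U,M \right)} = 0$ ($G{\left(U,M \right)} = \left(-4\right) 0 = 0$)
$Y{\left(u,l \right)} = l u$
$\left(-190810 + 13204\right) + Y{\left(G{\left(19,-20 \right)},q \right)} = \left(-190810 + 13204\right) - 0 = -177606 + 0 = -177606$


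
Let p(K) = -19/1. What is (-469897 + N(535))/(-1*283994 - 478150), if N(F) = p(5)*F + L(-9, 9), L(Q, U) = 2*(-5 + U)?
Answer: 80009/127024 ≈ 0.62987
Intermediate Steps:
L(Q, U) = -10 + 2*U
p(K) = -19 (p(K) = -19*1 = -19)
N(F) = 8 - 19*F (N(F) = -19*F + (-10 + 2*9) = -19*F + (-10 + 18) = -19*F + 8 = 8 - 19*F)
(-469897 + N(535))/(-1*283994 - 478150) = (-469897 + (8 - 19*535))/(-1*283994 - 478150) = (-469897 + (8 - 10165))/(-283994 - 478150) = (-469897 - 10157)/(-762144) = -480054*(-1/762144) = 80009/127024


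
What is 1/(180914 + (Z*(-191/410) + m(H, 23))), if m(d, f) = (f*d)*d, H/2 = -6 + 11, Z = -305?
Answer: 82/15035199 ≈ 5.4539e-6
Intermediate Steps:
H = 10 (H = 2*(-6 + 11) = 2*5 = 10)
m(d, f) = f*d² (m(d, f) = (d*f)*d = f*d²)
1/(180914 + (Z*(-191/410) + m(H, 23))) = 1/(180914 + (-(-58255)/410 + 23*10²)) = 1/(180914 + (-(-58255)/410 + 23*100)) = 1/(180914 + (-305*(-191/410) + 2300)) = 1/(180914 + (11651/82 + 2300)) = 1/(180914 + 200251/82) = 1/(15035199/82) = 82/15035199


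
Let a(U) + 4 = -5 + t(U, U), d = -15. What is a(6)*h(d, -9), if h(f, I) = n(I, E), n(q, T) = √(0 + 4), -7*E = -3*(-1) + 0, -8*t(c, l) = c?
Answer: -39/2 ≈ -19.500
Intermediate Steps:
t(c, l) = -c/8
a(U) = -9 - U/8 (a(U) = -4 + (-5 - U/8) = -9 - U/8)
E = -3/7 (E = -(-3*(-1) + 0)/7 = -(3 + 0)/7 = -⅐*3 = -3/7 ≈ -0.42857)
n(q, T) = 2 (n(q, T) = √4 = 2)
h(f, I) = 2
a(6)*h(d, -9) = (-9 - ⅛*6)*2 = (-9 - ¾)*2 = -39/4*2 = -39/2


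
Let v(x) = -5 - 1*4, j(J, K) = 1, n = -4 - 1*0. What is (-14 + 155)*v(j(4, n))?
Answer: -1269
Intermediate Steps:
n = -4 (n = -4 + 0 = -4)
v(x) = -9 (v(x) = -5 - 4 = -9)
(-14 + 155)*v(j(4, n)) = (-14 + 155)*(-9) = 141*(-9) = -1269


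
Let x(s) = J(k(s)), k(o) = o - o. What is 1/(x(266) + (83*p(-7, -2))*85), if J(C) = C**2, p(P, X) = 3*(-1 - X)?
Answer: 1/21165 ≈ 4.7248e-5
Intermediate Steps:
k(o) = 0
p(P, X) = -3 - 3*X
x(s) = 0 (x(s) = 0**2 = 0)
1/(x(266) + (83*p(-7, -2))*85) = 1/(0 + (83*(-3 - 3*(-2)))*85) = 1/(0 + (83*(-3 + 6))*85) = 1/(0 + (83*3)*85) = 1/(0 + 249*85) = 1/(0 + 21165) = 1/21165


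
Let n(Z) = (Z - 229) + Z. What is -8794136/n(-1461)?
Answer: 8794136/3151 ≈ 2790.9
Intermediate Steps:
n(Z) = -229 + 2*Z (n(Z) = (-229 + Z) + Z = -229 + 2*Z)
-8794136/n(-1461) = -8794136/(-229 + 2*(-1461)) = -8794136/(-229 - 2922) = -8794136/(-3151) = -8794136*(-1/3151) = 8794136/3151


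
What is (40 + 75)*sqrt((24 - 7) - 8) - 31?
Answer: 314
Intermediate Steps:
(40 + 75)*sqrt((24 - 7) - 8) - 31 = 115*sqrt(17 - 8) - 31 = 115*sqrt(9) - 31 = 115*3 - 31 = 345 - 31 = 314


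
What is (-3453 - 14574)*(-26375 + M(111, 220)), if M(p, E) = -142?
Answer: 478021959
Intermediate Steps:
(-3453 - 14574)*(-26375 + M(111, 220)) = (-3453 - 14574)*(-26375 - 142) = -18027*(-26517) = 478021959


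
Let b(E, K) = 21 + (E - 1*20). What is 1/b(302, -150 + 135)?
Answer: 1/303 ≈ 0.0033003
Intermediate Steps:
b(E, K) = 1 + E (b(E, K) = 21 + (E - 20) = 21 + (-20 + E) = 1 + E)
1/b(302, -150 + 135) = 1/(1 + 302) = 1/303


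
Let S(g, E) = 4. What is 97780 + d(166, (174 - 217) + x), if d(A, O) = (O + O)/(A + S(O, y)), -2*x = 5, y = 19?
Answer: 16622509/170 ≈ 97780.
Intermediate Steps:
x = -5/2 (x = -½*5 = -5/2 ≈ -2.5000)
d(A, O) = 2*O/(4 + A) (d(A, O) = (O + O)/(A + 4) = (2*O)/(4 + A) = 2*O/(4 + A))
97780 + d(166, (174 - 217) + x) = 97780 + 2*((174 - 217) - 5/2)/(4 + 166) = 97780 + 2*(-43 - 5/2)/170 = 97780 + 2*(-91/2)*(1/170) = 97780 - 91/170 = 16622509/170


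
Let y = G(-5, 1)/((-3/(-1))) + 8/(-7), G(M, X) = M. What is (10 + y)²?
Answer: 22801/441 ≈ 51.703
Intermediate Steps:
y = -59/21 (y = -5/((-3/(-1))) + 8/(-7) = -5/((-3*(-1))) + 8*(-⅐) = -5/3 - 8/7 = -59/21 ≈ -2.8095)
(10 + y)² = (10 - 59/21)² = (151/21)² = 22801/441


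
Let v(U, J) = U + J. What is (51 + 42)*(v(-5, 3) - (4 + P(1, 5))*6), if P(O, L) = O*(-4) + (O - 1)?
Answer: -186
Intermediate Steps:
P(O, L) = -1 - 3*O (P(O, L) = -4*O + (-1 + O) = -1 - 3*O)
v(U, J) = J + U
(51 + 42)*(v(-5, 3) - (4 + P(1, 5))*6) = (51 + 42)*((3 - 5) - (4 + (-1 - 3*1))*6) = 93*(-2 - (4 + (-1 - 3))*6) = 93*(-2 - (4 - 4)*6) = 93*(-2 - 0*6) = 93*(-2 - 1*0) = 93*(-2 + 0) = 93*(-2) = -186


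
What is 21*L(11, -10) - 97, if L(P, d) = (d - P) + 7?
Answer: -391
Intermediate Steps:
L(P, d) = 7 + d - P
21*L(11, -10) - 97 = 21*(7 - 10 - 1*11) - 97 = 21*(7 - 10 - 11) - 97 = 21*(-14) - 97 = -294 - 97 = -391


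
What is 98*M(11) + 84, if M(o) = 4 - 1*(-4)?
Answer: 868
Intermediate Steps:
M(o) = 8 (M(o) = 4 + 4 = 8)
98*M(11) + 84 = 98*8 + 84 = 784 + 84 = 868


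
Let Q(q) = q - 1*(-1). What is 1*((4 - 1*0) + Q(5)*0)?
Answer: 4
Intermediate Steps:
Q(q) = 1 + q (Q(q) = q + 1 = 1 + q)
1*((4 - 1*0) + Q(5)*0) = 1*((4 - 1*0) + (1 + 5)*0) = 1*((4 + 0) + 6*0) = 1*(4 + 0) = 1*4 = 4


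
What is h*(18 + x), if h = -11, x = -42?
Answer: 264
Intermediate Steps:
h*(18 + x) = -11*(18 - 42) = -11*(-24) = 264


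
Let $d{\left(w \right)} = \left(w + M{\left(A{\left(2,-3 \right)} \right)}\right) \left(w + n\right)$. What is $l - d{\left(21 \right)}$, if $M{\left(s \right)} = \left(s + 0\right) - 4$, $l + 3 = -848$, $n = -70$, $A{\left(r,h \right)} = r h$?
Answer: $-312$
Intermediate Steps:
$A{\left(r,h \right)} = h r$
$l = -851$ ($l = -3 - 848 = -851$)
$M{\left(s \right)} = -4 + s$ ($M{\left(s \right)} = s - 4 = -4 + s$)
$d{\left(w \right)} = \left(-70 + w\right) \left(-10 + w\right)$ ($d{\left(w \right)} = \left(w - 10\right) \left(w - 70\right) = \left(w - 10\right) \left(-70 + w\right) = \left(-10 + w\right) \left(-70 + w\right) = \left(-70 + w\right) \left(-10 + w\right)$)
$l - d{\left(21 \right)} = -851 - \left(700 + 21^{2} - 1680\right) = -851 - \left(700 + 441 - 1680\right) = -851 - -539 = -851 + 539 = -312$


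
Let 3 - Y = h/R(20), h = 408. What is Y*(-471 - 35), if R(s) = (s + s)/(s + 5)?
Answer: 127512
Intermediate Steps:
R(s) = 2*s/(5 + s) (R(s) = (2*s)/(5 + s) = 2*s/(5 + s))
Y = -252 (Y = 3 - 408/(2*20/(5 + 20)) = 3 - 408/(2*20/25) = 3 - 408/(2*20*(1/25)) = 3 - 408/8/5 = 3 - 408*5/8 = 3 - 1*255 = 3 - 255 = -252)
Y*(-471 - 35) = -252*(-471 - 35) = -252*(-506) = 127512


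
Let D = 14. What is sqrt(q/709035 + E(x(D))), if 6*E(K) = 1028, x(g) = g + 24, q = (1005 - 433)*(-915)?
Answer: sqrt(3430536803130)/141807 ≈ 13.061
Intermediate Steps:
q = -523380 (q = 572*(-915) = -523380)
x(g) = 24 + g
E(K) = 514/3 (E(K) = (1/6)*1028 = 514/3)
sqrt(q/709035 + E(x(D))) = sqrt(-523380/709035 + 514/3) = sqrt(-523380*1/709035 + 514/3) = sqrt(-34892/47269 + 514/3) = sqrt(24191590/141807) = sqrt(3430536803130)/141807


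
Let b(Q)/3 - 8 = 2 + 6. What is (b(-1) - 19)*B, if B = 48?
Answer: 1392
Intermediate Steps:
b(Q) = 48 (b(Q) = 24 + 3*(2 + 6) = 24 + 3*8 = 24 + 24 = 48)
(b(-1) - 19)*B = (48 - 19)*48 = 29*48 = 1392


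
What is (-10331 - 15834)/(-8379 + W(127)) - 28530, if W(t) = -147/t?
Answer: -6072117089/212856 ≈ -28527.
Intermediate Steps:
(-10331 - 15834)/(-8379 + W(127)) - 28530 = (-10331 - 15834)/(-8379 - 147/127) - 28530 = -26165/(-8379 - 147*1/127) - 28530 = -26165/(-8379 - 147/127) - 28530 = -26165/(-1064280/127) - 28530 = -26165*(-127/1064280) - 28530 = 664591/212856 - 28530 = -6072117089/212856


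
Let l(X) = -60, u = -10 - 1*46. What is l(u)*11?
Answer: -660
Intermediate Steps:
u = -56 (u = -10 - 46 = -56)
l(u)*11 = -60*11 = -660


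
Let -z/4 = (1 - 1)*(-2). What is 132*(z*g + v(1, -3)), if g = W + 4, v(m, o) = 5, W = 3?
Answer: 660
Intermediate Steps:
z = 0 (z = -4*(1 - 1)*(-2) = -0*(-2) = -4*0 = 0)
g = 7 (g = 3 + 4 = 7)
132*(z*g + v(1, -3)) = 132*(0*7 + 5) = 132*(0 + 5) = 132*5 = 660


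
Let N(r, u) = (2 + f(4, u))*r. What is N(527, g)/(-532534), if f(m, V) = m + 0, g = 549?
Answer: -1581/266267 ≈ -0.0059377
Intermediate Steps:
f(m, V) = m
N(r, u) = 6*r (N(r, u) = (2 + 4)*r = 6*r)
N(527, g)/(-532534) = (6*527)/(-532534) = 3162*(-1/532534) = -1581/266267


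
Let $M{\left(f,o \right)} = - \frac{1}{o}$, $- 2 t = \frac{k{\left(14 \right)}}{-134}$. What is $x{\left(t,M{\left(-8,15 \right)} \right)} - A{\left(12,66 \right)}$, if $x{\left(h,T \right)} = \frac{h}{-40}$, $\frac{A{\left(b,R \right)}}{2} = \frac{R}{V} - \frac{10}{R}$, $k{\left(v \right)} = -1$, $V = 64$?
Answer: $- \frac{622397}{353760} \approx -1.7594$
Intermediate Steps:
$A{\left(b,R \right)} = - \frac{20}{R} + \frac{R}{32}$ ($A{\left(b,R \right)} = 2 \left(\frac{R}{64} - \frac{10}{R}\right) = 2 \left(- \frac{10}{R} + \frac{R}{64}\right) = - \frac{20}{R} + \frac{R}{32}$)
$t = - \frac{1}{268}$ ($t = - \frac{\left(-1\right) \frac{1}{-134}}{2} = - \frac{\left(-1\right) \left(- \frac{1}{134}\right)}{2} = \left(- \frac{1}{2}\right) \frac{1}{134} = - \frac{1}{268} \approx -0.0037313$)
$x{\left(h,T \right)} = - \frac{h}{40}$ ($x{\left(h,T \right)} = h \left(- \frac{1}{40}\right) = - \frac{h}{40}$)
$x{\left(t,M{\left(-8,15 \right)} \right)} - A{\left(12,66 \right)} = \left(- \frac{1}{40}\right) \left(- \frac{1}{268}\right) - \left(- \frac{20}{66} + \frac{1}{32} \cdot 66\right) = \frac{1}{10720} - \left(\left(-20\right) \frac{1}{66} + \frac{33}{16}\right) = \frac{1}{10720} - \left(- \frac{10}{33} + \frac{33}{16}\right) = \frac{1}{10720} - \frac{929}{528} = - \frac{622397}{353760}$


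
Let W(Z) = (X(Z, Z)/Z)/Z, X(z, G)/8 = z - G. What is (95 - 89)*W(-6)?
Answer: 0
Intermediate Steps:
X(z, G) = -8*G + 8*z (X(z, G) = 8*(z - G) = -8*G + 8*z)
W(Z) = 0 (W(Z) = ((-8*Z + 8*Z)/Z)/Z = (0/Z)/Z = 0/Z = 0)
(95 - 89)*W(-6) = (95 - 89)*0 = 6*0 = 0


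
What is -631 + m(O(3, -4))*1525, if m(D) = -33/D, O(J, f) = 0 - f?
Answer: -52849/4 ≈ -13212.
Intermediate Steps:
O(J, f) = -f
-631 + m(O(3, -4))*1525 = -631 - 33/((-1*(-4)))*1525 = -631 - 33/4*1525 = -631 - 50325/4 = -52849/4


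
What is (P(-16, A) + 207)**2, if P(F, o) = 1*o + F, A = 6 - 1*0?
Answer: 38809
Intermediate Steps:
A = 6 (A = 6 + 0 = 6)
P(F, o) = F + o (P(F, o) = o + F = F + o)
(P(-16, A) + 207)**2 = ((-16 + 6) + 207)**2 = (-10 + 207)**2 = 197**2 = 38809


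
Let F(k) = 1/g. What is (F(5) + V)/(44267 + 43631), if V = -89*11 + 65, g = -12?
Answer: -10969/1054776 ≈ -0.010399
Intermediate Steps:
V = -914 (V = -979 + 65 = -914)
F(k) = -1/12 (F(k) = 1/(-12) = -1/12)
(F(5) + V)/(44267 + 43631) = (-1/12 - 914)/(44267 + 43631) = -10969/12/87898 = -10969/12*1/87898 = -10969/1054776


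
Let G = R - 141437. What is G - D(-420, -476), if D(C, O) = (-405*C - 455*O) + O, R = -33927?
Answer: -561568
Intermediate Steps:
G = -175364 (G = -33927 - 141437 = -175364)
D(C, O) = -454*O - 405*C (D(C, O) = (-455*O - 405*C) + O = -454*O - 405*C)
G - D(-420, -476) = -175364 - (-454*(-476) - 405*(-420)) = -175364 - (216104 + 170100) = -175364 - 1*386204 = -175364 - 386204 = -561568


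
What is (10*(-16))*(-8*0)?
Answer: 0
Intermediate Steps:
(10*(-16))*(-8*0) = -160*0 = 0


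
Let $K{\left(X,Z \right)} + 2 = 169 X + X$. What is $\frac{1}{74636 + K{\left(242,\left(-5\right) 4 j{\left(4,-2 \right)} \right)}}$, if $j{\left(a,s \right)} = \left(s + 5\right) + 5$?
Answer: $\frac{1}{115774} \approx 8.6375 \cdot 10^{-6}$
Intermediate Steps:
$j{\left(a,s \right)} = 10 + s$ ($j{\left(a,s \right)} = \left(5 + s\right) + 5 = 10 + s$)
$K{\left(X,Z \right)} = -2 + 170 X$ ($K{\left(X,Z \right)} = -2 + \left(169 X + X\right) = -2 + 170 X$)
$\frac{1}{74636 + K{\left(242,\left(-5\right) 4 j{\left(4,-2 \right)} \right)}} = \frac{1}{74636 + \left(-2 + 170 \cdot 242\right)} = \frac{1}{74636 + \left(-2 + 41140\right)} = \frac{1}{74636 + 41138} = \frac{1}{115774}$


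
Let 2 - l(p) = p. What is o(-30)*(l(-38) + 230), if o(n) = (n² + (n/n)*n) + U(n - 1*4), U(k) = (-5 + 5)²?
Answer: 234900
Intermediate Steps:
U(k) = 0 (U(k) = 0² = 0)
l(p) = 2 - p
o(n) = n + n² (o(n) = (n² + (n/n)*n) + 0 = (n² + 1*n) + 0 = (n² + n) + 0 = (n + n²) + 0 = n + n²)
o(-30)*(l(-38) + 230) = (-30*(1 - 30))*((2 - 1*(-38)) + 230) = (-30*(-29))*((2 + 38) + 230) = 870*(40 + 230) = 870*270 = 234900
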